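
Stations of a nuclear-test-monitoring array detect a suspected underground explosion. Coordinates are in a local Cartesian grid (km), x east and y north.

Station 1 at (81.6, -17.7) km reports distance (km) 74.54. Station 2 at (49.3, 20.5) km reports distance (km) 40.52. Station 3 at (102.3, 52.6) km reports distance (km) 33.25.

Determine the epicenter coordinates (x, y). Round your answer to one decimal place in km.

Circle about each station: (x − 81.6)² + (y + 17.7)² = 74.54²; (x − 49.3)² + (y − 20.5)² = 40.52²; (x − 102.3)² + (y − 52.6)² = 33.25².
Subtracting the Station 1 equation from the Station 2 and Station 3 equations removes the quadratic terms:
-64.6 x + 76.4 y = -206.77
41.4 x + 140.6 y = 10710.85
Solving the 2×2 system: x ≈ 69.2, y ≈ 55.8 km.

69.2 km east, 55.8 km north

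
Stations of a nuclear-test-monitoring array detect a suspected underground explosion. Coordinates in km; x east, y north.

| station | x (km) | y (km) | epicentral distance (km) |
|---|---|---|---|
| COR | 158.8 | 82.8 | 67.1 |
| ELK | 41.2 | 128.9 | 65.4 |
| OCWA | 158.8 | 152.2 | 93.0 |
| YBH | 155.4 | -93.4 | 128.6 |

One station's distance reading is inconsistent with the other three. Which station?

YBH

Solve using three stations at a time. Using COR, ELK, OCWA (subtract circle equations pairwise → linear system) gives (x, y) ≈ (91.9, 87.6).
Distances from that point to each station vs reported:
  COR: calculated 67.1 vs reported 67.1 → residual 0.0 km
  ELK: calculated 65.4 vs reported 65.4 → residual 0.0 km
  OCWA: calculated 93.0 vs reported 93.0 → residual 0.0 km
  YBH: calculated 191.8 vs reported 128.6 → residual 63.2 km
COR, ELK, OCWA are mutually consistent (residuals ≈ 0); YBH is off by 63.2 km.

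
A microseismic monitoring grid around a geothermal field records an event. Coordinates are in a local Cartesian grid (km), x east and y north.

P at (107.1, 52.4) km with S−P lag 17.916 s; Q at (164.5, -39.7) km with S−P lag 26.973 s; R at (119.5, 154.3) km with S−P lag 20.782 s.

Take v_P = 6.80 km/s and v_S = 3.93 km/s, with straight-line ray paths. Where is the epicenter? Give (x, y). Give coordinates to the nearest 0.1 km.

x ≈ -57.9 km, y ≈ 77.0 km

Distance from S−P lag: d = Δt · v_P v_S / (v_P − v_S) = Δt · (6.80·3.93)/(6.80−3.93) ≈ 9.3115·Δt.
So d_P = 166.82, d_Q = 251.16, d_R = 193.51 km.
Circle about each station: (x − 107.1)² + (y − 52.4)² = 166.82²; (x − 164.5)² + (y + 39.7)² = 251.16²; (x − 119.5)² + (y − 154.3)² = 193.51².
Subtracting the P equation from the Q and R equations removes the quadratic terms:
114.8 x − 184.2 y = -20832.26
24.8 x + 203.8 y = 14255.36
Solving the 2×2 system: x ≈ -57.9, y ≈ 77.0 km.
Check against P (with the unrounded x, y): √((x − 107.1)²+(y − 52.4)²) = 166.85 ≈ 166.82 km. ✓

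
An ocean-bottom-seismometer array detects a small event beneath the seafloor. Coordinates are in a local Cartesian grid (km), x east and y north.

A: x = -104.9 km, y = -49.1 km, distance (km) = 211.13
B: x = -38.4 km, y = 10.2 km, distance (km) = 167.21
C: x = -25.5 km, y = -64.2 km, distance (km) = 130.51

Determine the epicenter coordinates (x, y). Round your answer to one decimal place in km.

x ≈ 104.4 km, y ≈ -76.8 km

Circle about each station: (x + 104.9)² + (y + 49.1)² = 211.13²; (x + 38.4)² + (y − 10.2)² = 167.21²; (x + 25.5)² + (y + 64.2)² = 130.51².
Subtracting the A equation from the B and C equations removes the quadratic terms:
133.0 x + 118.6 y = 4780.47
158.8 x − 30.2 y = 18900.09
Solving the 2×2 system: x ≈ 104.4, y ≈ -76.8 km.
Check against A (with the unrounded x, y): √((x + 104.9)²+(y + 49.1)²) = 211.14 ≈ 211.13 km. ✓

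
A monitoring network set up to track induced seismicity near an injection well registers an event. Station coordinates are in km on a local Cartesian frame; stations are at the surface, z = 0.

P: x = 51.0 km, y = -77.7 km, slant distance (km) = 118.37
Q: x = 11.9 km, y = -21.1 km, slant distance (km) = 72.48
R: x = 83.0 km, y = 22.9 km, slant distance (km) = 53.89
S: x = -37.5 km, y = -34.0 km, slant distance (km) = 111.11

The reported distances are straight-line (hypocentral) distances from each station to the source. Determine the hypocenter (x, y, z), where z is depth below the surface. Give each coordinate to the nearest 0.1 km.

x ≈ 42.5 km, y ≈ 35.6 km, depth ≈ 33.2 km

Each station gives a sphere (x−x_i)² + (y−y_i)² + z² = d_i² (stations at z=0).
Subtracting the P sphere from Q and R: z² cancels, leaving linear equations in x and y:
-78.2 x + 113.2 y = 706.64
64.0 x + 201.2 y = 9882.44
Solving: x ≈ 42.497, y ≈ 35.600 km (keep extra digits for the depth step; rounded: 42.5, 35.6).
Then from the P sphere: z² = 118.37² − (x − 51.0)² − (y + 77.7)² with x = 42.497, y = 35.600, so z ≈ 33.200 ≈ 33.2 km.
Check against S (with the unrounded solution): distance 111.11 ≈ 111.11 km. ✓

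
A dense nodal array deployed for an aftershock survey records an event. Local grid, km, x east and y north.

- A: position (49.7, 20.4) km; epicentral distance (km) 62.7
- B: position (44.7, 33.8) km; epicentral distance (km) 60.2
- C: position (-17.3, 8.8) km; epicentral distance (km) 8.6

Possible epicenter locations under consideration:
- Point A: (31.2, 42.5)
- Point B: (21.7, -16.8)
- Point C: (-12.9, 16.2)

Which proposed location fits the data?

Point C

For each candidate, compare |candidate − station| to the reported distance:
Point A: residuals A 33.9, B 44.1, C 50.5 → max 50.5 km
Point B: residuals A 16.1, B 4.6, C 38.1 → max 38.1 km
Point C: residuals A 0.0, B 0.0, C 0.0 → max 0.0 km
Only Point C has all residuals ≈ 0.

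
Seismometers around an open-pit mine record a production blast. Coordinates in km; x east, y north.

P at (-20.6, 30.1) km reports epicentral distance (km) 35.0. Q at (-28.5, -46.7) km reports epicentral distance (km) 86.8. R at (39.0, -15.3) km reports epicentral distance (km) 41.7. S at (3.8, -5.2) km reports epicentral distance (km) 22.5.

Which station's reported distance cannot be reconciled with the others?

Q

Solve using three stations at a time. Using P, R, S (subtract circle equations pairwise → linear system) gives (x, y) ≈ (11.4, 16.0).
Distances from that point to each station vs reported:
  P: calculated 35.0 vs reported 35.0 → residual 0.0 km
  Q: calculated 74.3 vs reported 86.8 → residual 12.5 km
  R: calculated 41.7 vs reported 41.7 → residual 0.0 km
  S: calculated 22.5 vs reported 22.5 → residual 0.0 km
P, R, S are mutually consistent (residuals ≈ 0); Q is off by 12.5 km.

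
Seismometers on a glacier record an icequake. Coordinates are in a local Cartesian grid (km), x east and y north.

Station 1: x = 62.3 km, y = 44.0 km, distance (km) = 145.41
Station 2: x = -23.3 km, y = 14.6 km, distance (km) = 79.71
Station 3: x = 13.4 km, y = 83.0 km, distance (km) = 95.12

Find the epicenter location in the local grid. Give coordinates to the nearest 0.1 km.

Circle about each station: (x − 62.3)² + (y − 44.0)² = 145.41²; (x + 23.3)² + (y − 14.6)² = 79.71²; (x − 13.4)² + (y − 83.0)² = 95.12².
Subtracting the Station 1 equation from the Station 2 and Station 3 equations removes the quadratic terms:
-171.2 x − 58.8 y = 9729.14
-97.8 x + 78.0 y = 13347.52
Solving the 2×2 system: x ≈ -80.8, y ≈ 69.8 km.

x ≈ -80.8 km, y ≈ 69.8 km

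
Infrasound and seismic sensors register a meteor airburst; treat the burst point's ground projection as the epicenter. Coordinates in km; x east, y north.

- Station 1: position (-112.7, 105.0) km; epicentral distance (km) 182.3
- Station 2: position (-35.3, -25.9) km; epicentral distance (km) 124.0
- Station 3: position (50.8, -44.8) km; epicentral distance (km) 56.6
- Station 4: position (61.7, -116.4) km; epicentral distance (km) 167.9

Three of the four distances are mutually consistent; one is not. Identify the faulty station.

Station 3

Solve using three stations at a time. Using Station 1, Station 2, Station 4 (subtract circle equations pairwise → linear system) gives (x, y) ≈ (61.6, 51.5).
Distances from that point to each station vs reported:
  Station 1: calculated 182.3 vs reported 182.3 → residual 0.0 km
  Station 2: calculated 124.0 vs reported 124.0 → residual 0.0 km
  Station 3: calculated 96.9 vs reported 56.6 → residual 40.3 km
  Station 4: calculated 167.9 vs reported 167.9 → residual 0.0 km
Station 1, Station 2, Station 4 are mutually consistent (residuals ≈ 0); Station 3 is off by 40.3 km.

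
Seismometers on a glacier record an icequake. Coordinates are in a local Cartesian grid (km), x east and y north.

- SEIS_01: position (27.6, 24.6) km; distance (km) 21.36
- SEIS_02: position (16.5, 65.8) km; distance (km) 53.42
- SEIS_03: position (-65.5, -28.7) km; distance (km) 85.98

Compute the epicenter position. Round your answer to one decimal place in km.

Circle about each station: (x − 27.6)² + (y − 24.6)² = 21.36²; (x − 16.5)² + (y − 65.8)² = 53.42²; (x + 65.5)² + (y + 28.7)² = 85.98².
Subtracting the SEIS_01 equation from the SEIS_02 and SEIS_03 equations removes the quadratic terms:
-22.2 x + 82.4 y = 837.52
-186.2 x − 106.6 y = -3189.29
Solving the 2×2 system: x ≈ 9.8, y ≈ 12.8 km.
Check against SEIS_01 (with the unrounded x, y): √((x − 27.6)²+(y − 24.6)²) = 21.36 ≈ 21.36 km. ✓

(9.8, 12.8)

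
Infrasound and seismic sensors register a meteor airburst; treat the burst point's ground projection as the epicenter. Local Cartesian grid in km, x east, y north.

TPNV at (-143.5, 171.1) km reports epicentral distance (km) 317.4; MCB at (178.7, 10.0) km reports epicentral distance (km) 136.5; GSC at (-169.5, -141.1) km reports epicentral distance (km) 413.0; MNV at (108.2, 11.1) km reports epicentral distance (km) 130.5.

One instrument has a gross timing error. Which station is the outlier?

Solve using three stations at a time. Using MCB, GSC, MNV (subtract circle equations pairwise → linear system) gives (x, y) ≈ (134.1, 138.8).
Distances from that point to each station vs reported:
  TPNV: calculated 279.5 vs reported 317.4 → residual 37.9 km
  MCB: calculated 136.3 vs reported 136.5 → residual 0.2 km
  GSC: calculated 412.9 vs reported 413.0 → residual 0.1 km
  MNV: calculated 130.3 vs reported 130.5 → residual 0.2 km
MCB, GSC, MNV are mutually consistent (residuals ≈ 0); TPNV is off by 37.9 km.

TPNV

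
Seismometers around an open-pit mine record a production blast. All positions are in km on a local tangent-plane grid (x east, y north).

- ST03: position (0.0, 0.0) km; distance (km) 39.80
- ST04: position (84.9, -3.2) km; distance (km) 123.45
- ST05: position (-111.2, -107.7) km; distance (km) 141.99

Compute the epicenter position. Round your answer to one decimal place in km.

(-37.4, 13.6)

Circle about each station: x² + y² = 39.80²; (x − 84.9)² + (y + 3.2)² = 123.45²; (x + 111.2)² + (y + 107.7)² = 141.99².
Subtracting the ST03 equation from the ST04 and ST05 equations removes the quadratic terms:
169.8 x − 6.4 y = -6437.61
-222.4 x − 215.4 y = 5387.61
Solving the 2×2 system: x ≈ -37.4, y ≈ 13.6 km.
Check against ST03 (with the unrounded x, y): √(x²+y²) = 39.80 ≈ 39.80 km. ✓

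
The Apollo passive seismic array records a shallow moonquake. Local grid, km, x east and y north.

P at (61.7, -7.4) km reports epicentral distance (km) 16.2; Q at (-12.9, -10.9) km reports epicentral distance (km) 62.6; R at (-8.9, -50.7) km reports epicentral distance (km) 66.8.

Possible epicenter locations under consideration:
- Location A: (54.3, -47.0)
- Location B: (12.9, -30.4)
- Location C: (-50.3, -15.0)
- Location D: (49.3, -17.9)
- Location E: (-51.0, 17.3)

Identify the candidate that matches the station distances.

Location D

For each candidate, compare |candidate − station| to the reported distance:
Location A: residuals P 24.1, Q 13.7, R 3.5 → max 24.1 km
Location B: residuals P 37.7, Q 30.3, R 37.0 → max 37.7 km
Location C: residuals P 96.1, Q 25.0, R 12.1 → max 96.1 km
Location D: residuals P 0.0, Q 0.0, R 0.0 → max 0.0 km
Location E: residuals P 99.2, Q 15.2, R 13.2 → max 99.2 km
Only Location D has all residuals ≈ 0.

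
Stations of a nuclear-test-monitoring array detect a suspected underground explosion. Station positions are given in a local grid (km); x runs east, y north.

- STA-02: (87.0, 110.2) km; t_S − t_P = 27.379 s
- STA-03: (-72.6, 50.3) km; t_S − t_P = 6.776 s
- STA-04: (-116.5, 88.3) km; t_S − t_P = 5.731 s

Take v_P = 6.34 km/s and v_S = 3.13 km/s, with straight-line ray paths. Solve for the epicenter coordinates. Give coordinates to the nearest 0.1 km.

Distance from S−P lag: d = Δt · v_P v_S / (v_P − v_S) = Δt · (6.34·3.13)/(6.34−3.13) ≈ 6.1820·Δt.
So d_STA-02 = 169.26, d_STA-03 = 41.89, d_STA-04 = 35.43 km.
Circle about each station: (x − 87.0)² + (y − 110.2)² = 169.26²; (x + 72.6)² + (y − 50.3)² = 41.89²; (x + 116.5)² + (y − 88.3)² = 35.43².
Subtracting the STA-02 equation from the STA-03 and STA-04 equations removes the quadratic terms:
-319.2 x − 119.8 y = 14981.99
-407.0 x − 43.8 y = 29049.76
Solving the 2×2 system: x ≈ -81.2, y ≈ 91.3 km.

x ≈ -81.2 km, y ≈ 91.3 km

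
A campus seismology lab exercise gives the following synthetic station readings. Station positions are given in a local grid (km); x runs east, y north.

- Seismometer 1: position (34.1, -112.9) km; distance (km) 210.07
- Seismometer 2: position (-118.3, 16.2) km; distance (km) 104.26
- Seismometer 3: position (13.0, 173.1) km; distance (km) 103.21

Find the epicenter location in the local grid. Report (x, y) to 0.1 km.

Circle about each station: (x − 34.1)² + (y + 112.9)² = 210.07²; (x + 118.3)² + (y − 16.2)² = 104.26²; (x − 13.0)² + (y − 173.1)² = 103.21².
Subtracting the Seismometer 1 equation from the Seismometer 2 and Seismometer 3 equations removes the quadratic terms:
-304.8 x + 258.2 y = 33607.37
-42.2 x + 572.0 y = 49700.49
Solving the 2×2 system: x ≈ -39.1, y ≈ 84.0 km.
Check against Seismometer 1 (with the unrounded x, y): √((x − 34.1)²+(y + 112.9)²) = 210.07 ≈ 210.07 km. ✓

x ≈ -39.1 km, y ≈ 84.0 km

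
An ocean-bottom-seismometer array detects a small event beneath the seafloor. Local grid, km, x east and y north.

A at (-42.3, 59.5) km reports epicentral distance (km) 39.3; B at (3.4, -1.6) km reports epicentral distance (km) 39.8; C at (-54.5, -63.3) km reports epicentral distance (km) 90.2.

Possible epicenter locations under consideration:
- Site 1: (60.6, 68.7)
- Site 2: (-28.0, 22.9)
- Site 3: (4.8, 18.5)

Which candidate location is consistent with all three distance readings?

For each candidate, compare |candidate − station| to the reported distance:
Site 1: residuals A 64.0, B 50.8, C 84.9 → max 84.9 km
Site 2: residuals A 0.0, B 0.0, C 0.0 → max 0.0 km
Site 3: residuals A 23.1, B 19.7, C 10.8 → max 23.1 km
Only Site 2 has all residuals ≈ 0.

Site 2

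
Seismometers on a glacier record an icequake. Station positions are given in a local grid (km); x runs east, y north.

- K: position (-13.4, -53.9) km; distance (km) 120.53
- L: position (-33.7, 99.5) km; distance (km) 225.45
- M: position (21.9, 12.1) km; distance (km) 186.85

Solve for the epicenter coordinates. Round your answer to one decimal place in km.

(-120.9, -108.4)

Circle about each station: (x + 13.4)² + (y + 53.9)² = 120.53²; (x + 33.7)² + (y − 99.5)² = 225.45²; (x − 21.9)² + (y − 12.1)² = 186.85².
Subtracting the K equation from the L and M equations removes the quadratic terms:
-40.6 x + 306.8 y = -28349.05
70.6 x + 132.0 y = -22844.19
Solving the 2×2 system: x ≈ -120.9, y ≈ -108.4 km.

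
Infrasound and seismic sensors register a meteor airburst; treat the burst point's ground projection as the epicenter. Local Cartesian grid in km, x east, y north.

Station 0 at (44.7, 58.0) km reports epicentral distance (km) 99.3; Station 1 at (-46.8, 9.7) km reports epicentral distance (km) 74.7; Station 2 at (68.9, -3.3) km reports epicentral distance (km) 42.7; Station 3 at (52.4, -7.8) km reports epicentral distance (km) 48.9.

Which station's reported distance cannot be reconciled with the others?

Station 2

Solve using three stations at a time. Using Station 0, Station 1, Station 3 (subtract circle equations pairwise → linear system) gives (x, y) ≈ (12.4, -35.9).
Distances from that point to each station vs reported:
  Station 0: calculated 99.3 vs reported 99.3 → residual 0.0 km
  Station 1: calculated 74.7 vs reported 74.7 → residual 0.0 km
  Station 2: calculated 65.2 vs reported 42.7 → residual 22.5 km
  Station 3: calculated 48.9 vs reported 48.9 → residual 0.0 km
Station 0, Station 1, Station 3 are mutually consistent (residuals ≈ 0); Station 2 is off by 22.5 km.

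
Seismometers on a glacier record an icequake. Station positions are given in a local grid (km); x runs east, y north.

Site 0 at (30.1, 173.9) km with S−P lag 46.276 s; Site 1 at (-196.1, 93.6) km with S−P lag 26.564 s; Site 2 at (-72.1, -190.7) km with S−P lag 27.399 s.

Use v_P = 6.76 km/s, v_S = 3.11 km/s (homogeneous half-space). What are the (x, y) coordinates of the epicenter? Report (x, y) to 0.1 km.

x ≈ -125.8 km, y ≈ -42.3 km

Distance from S−P lag: d = Δt · v_P v_S / (v_P − v_S) = Δt · (6.76·3.11)/(6.76−3.11) ≈ 5.7599·Δt.
So d_Site 0 = 266.54, d_Site 1 = 153.01, d_Site 2 = 157.82 km.
Circle about each station: (x − 30.1)² + (y − 173.9)² = 266.54²; (x + 196.1)² + (y − 93.6)² = 153.01²; (x + 72.1)² + (y + 190.7)² = 157.82².
Subtracting pairs of circle equations eliminates x²+y² and gives linear equations (the radical axes):
-452.4 x − 160.6 y = 63700.46
-204.4 x − 729.2 y = 56554.10
Solving the 2×2 system: x ≈ -125.8, y ≈ -42.3 km.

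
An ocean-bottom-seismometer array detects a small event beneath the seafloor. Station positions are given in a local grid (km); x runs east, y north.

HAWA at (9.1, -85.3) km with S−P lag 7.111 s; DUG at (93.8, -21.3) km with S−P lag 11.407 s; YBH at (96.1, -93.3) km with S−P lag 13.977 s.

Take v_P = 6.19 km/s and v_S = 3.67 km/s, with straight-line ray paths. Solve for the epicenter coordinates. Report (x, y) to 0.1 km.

x ≈ -9.0 km, y ≈ -23.8 km

Distance from S−P lag: d = Δt · v_P v_S / (v_P − v_S) = Δt · (6.19·3.67)/(6.19−3.67) ≈ 9.0148·Δt.
So d_HAWA = 64.10, d_DUG = 102.83, d_YBH = 126.00 km.
Circle about each station: (x − 9.1)² + (y + 85.3)² = 64.10²; (x − 93.8)² + (y + 21.3)² = 102.83²; (x − 96.1)² + (y + 93.3)² = 126.00².
Subtracting pairs of circle equations eliminates x²+y² and gives linear equations (the radical axes):
169.4 x + 128.0 y = -4571.97
174.0 x − 16.0 y = -1185.99
Solving the 2×2 system: x ≈ -9.0, y ≈ -23.8 km.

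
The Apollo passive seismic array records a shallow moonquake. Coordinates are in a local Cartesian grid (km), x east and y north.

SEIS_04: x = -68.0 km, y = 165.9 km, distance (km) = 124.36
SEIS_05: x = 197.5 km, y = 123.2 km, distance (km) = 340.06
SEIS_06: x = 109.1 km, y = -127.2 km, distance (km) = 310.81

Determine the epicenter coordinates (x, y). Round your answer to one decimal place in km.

Circle about each station: (x + 68.0)² + (y − 165.9)² = 124.36²; (x − 197.5)² + (y − 123.2)² = 340.06²; (x − 109.1)² + (y + 127.2)² = 310.81².
Subtracting the SEIS_04 equation from the SEIS_05 and SEIS_06 equations removes the quadratic terms:
531.0 x − 85.4 y = -78137.71
354.2 x − 586.2 y = -85201.61
Solving the 2×2 system: x ≈ -137.1, y ≈ 62.5 km.

-137.1 km east, 62.5 km north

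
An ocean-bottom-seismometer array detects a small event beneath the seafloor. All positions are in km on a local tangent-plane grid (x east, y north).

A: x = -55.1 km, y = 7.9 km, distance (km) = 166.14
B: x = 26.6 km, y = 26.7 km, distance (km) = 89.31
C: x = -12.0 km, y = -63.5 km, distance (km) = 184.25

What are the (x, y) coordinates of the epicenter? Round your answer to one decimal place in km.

89.0 km east, 90.6 km north

Circle about each station: (x + 55.1)² + (y − 7.9)² = 166.14²; (x − 26.6)² + (y − 26.7)² = 89.31²; (x + 12.0)² + (y + 63.5)² = 184.25².
Subtracting pairs of circle equations eliminates x²+y² and gives linear equations (the radical axes):
163.4 x + 37.6 y = 17948.25
86.2 x − 142.8 y = -5267.73
Solving the 2×2 system: x ≈ 89.0, y ≈ 90.6 km.
Check against A (with the unrounded x, y): √((x + 55.1)²+(y − 7.9)²) = 166.14 ≈ 166.14 km. ✓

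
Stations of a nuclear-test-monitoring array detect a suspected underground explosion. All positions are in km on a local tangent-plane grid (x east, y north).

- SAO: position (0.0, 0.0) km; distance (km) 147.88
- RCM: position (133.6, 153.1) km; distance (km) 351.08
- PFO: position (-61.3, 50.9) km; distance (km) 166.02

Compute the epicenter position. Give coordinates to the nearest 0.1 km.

Circle about each station: x² + y² = 147.88²; (x − 133.6)² + (y − 153.1)² = 351.08²; (x + 61.3)² + (y − 50.9)² = 166.02².
Subtracting the SAO equation from the RCM and PFO equations removes the quadratic terms:
267.2 x + 306.2 y = -60100.10
-122.6 x + 101.8 y = 654.35
Solving the 2×2 system: x ≈ -97.6, y ≈ -111.1 km.
Check against SAO (with the unrounded x, y): √(x²+y²) = 147.89 ≈ 147.88 km. ✓

-97.6 km east, -111.1 km north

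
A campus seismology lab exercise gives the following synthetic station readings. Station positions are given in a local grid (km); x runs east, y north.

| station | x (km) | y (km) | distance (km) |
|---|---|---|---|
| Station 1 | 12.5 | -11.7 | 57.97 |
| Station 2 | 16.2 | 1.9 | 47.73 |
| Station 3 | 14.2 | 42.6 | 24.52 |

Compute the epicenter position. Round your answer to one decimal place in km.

Circle about each station: (x − 12.5)² + (y + 11.7)² = 57.97²; (x − 16.2)² + (y − 1.9)² = 47.73²; (x − 14.2)² + (y − 42.6)² = 24.52².
Subtracting the Station 1 equation from the Station 2 and Station 3 equations removes the quadratic terms:
7.4 x + 27.2 y = 1055.28
3.4 x + 108.6 y = 4482.55
Solving the 2×2 system: x ≈ -10.3, y ≈ 41.6 km.

-10.3 km east, 41.6 km north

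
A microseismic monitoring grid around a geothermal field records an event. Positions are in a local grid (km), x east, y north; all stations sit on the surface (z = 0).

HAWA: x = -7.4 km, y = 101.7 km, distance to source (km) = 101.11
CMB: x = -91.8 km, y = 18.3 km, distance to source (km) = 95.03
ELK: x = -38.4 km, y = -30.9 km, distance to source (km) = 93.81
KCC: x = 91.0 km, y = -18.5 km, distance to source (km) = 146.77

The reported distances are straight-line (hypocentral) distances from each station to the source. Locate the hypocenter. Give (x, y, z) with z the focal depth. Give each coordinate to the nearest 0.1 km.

(-28.3, 31.3, 69.5)

Each station gives a sphere (x−x_i)² + (y−y_i)² + z² = d_i² (stations at z=0).
Subtracting the HAWA sphere from CMB and ELK: z² cancels, leaving linear equations in x and y:
-168.8 x − 166.8 y = -442.99
-62.0 x − 265.2 y = -6545.36
Solving: x ≈ -28.302, y ≈ 31.298 km (keep extra digits for the depth step; rounded: -28.3, 31.3).
Then from the HAWA sphere: z² = 101.11² − (x + 7.4)² − (y − 101.7)² with x = -28.302, y = 31.298, so z ≈ 69.497 ≈ 69.5 km.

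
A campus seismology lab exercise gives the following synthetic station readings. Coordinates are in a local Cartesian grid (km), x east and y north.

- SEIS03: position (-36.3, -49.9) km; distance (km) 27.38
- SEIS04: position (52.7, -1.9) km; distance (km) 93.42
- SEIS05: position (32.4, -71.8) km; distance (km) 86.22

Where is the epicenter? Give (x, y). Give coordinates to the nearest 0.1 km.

Circle about each station: (x + 36.3)² + (y + 49.9)² = 27.38²; (x − 52.7)² + (y + 1.9)² = 93.42²; (x − 32.4)² + (y + 71.8)² = 86.22².
Subtracting the SEIS03 equation from the SEIS04 and SEIS05 equations removes the quadratic terms:
178.0 x + 96.0 y = -9004.43
137.4 x − 43.8 y = -4286.92
Solving the 2×2 system: x ≈ -38.4, y ≈ -22.6 km.

x ≈ -38.4 km, y ≈ -22.6 km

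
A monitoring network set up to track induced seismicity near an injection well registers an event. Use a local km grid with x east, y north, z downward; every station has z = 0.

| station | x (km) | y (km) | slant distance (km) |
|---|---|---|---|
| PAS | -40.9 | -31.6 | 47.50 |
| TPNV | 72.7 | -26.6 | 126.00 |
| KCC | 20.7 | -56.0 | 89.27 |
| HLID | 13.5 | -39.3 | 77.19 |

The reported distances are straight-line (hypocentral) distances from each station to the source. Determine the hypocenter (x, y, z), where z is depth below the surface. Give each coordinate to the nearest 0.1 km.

(-44.7, -14.1, 44.0)

Each station gives a sphere (x−x_i)² + (y−y_i)² + z² = d_i² (stations at z=0).
Subtracting the PAS sphere from TPNV and KCC: z² cancels, leaving linear equations in x and y:
227.2 x + 10.0 y = -10298.27
123.2 x − 48.8 y = -4819.76
Solving: x ≈ -44.706, y ≈ -14.099 km (keep extra digits for the depth step; rounded: -44.7, -14.1).
Then from the PAS sphere: z² = 47.50² − (x + 40.9)² − (y + 31.6)² with x = -44.706, y = -14.099, so z ≈ 43.994 ≈ 44.0 km.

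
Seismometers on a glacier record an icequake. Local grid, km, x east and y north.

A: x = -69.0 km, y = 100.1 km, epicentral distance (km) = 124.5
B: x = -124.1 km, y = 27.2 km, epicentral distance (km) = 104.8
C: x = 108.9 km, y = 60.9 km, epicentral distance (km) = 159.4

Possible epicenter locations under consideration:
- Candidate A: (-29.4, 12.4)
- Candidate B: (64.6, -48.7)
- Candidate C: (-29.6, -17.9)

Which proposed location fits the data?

For each candidate, compare |candidate − station| to the reported distance:
Candidate A: residuals A 28.3, B 9.0, C 12.8 → max 28.3 km
Candidate B: residuals A 75.5, B 98.6, C 41.2 → max 98.6 km
Candidate C: residuals A 0.1, B 0.1, C 0.1 → max 0.1 km
Only Candidate C has all residuals ≈ 0.

Candidate C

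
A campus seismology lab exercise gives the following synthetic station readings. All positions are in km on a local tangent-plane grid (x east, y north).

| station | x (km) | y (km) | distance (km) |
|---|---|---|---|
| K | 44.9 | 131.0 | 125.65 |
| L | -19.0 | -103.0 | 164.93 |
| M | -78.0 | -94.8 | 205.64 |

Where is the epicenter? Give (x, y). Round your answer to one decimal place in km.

Circle about each station: (x − 44.9)² + (y − 131.0)² = 125.65²; (x + 19.0)² + (y + 103.0)² = 164.93²; (x + 78.0)² + (y + 94.8)² = 205.64².
Subtracting the K equation from the L and M equations removes the quadratic terms:
-127.8 x − 468.0 y = -19620.99
-245.8 x − 451.6 y = -30605.86
Solving the 2×2 system: x ≈ 95.3, y ≈ 15.9 km.

x ≈ 95.3 km, y ≈ 15.9 km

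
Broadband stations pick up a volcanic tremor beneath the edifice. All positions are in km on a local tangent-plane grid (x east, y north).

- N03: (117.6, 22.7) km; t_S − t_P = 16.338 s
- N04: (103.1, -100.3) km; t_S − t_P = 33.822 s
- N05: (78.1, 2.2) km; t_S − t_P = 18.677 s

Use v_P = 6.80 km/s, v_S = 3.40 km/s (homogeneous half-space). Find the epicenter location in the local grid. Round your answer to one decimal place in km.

Distance from S−P lag: d = Δt · v_P v_S / (v_P − v_S) = Δt · (6.80·3.40)/(6.80−3.40) ≈ 6.8000·Δt.
So d_N03 = 111.10, d_N04 = 229.99, d_N05 = 127.00 km.
Circle about each station: (x − 117.6)² + (y − 22.7)² = 111.10²; (x − 103.1)² + (y + 100.3)² = 229.99²; (x − 78.1)² + (y − 2.2)² = 127.00².
Subtracting the N03 equation from the N04 and N05 equations removes the quadratic terms:
-29.0 x − 246.0 y = -34207.54
-79.0 x − 41.0 y = -12026.39
Solving the 2×2 system: x ≈ 85.3, y ≈ 129.0 km.
Check against N03 (with the unrounded x, y): √((x − 117.6)²+(y − 22.7)²) = 111.11 ≈ 111.10 km. ✓

x ≈ 85.3 km, y ≈ 129.0 km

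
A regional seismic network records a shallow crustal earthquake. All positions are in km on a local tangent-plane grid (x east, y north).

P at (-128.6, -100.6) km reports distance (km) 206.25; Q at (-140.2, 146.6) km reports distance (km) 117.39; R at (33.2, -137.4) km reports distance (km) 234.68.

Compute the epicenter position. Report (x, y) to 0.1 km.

Circle about each station: (x + 128.6)² + (y + 100.6)² = 206.25²; (x + 140.2)² + (y − 146.6)² = 117.39²; (x − 33.2)² + (y + 137.4)² = 234.68².
Subtracting pairs of circle equations eliminates x²+y² and gives linear equations (the radical axes):
-23.2 x + 494.4 y = 43247.93
323.6 x − 73.6 y = -19212.96
Solving the 2×2 system: x ≈ -39.9, y ≈ 85.6 km.

-39.9 km east, 85.6 km north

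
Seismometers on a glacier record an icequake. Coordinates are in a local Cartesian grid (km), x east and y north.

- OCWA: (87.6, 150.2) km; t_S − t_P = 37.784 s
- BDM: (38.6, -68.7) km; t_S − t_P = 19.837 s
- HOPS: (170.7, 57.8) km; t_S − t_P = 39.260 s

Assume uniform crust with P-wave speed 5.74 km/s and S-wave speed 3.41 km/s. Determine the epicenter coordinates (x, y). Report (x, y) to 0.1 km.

Distance from S−P lag: d = Δt · v_P v_S / (v_P − v_S) = Δt · (5.74·3.41)/(5.74−3.41) ≈ 8.4006·Δt.
So d_OCWA = 317.41, d_BDM = 166.64, d_HOPS = 329.81 km.
Circle about each station: (x − 87.6)² + (y − 150.2)² = 317.41²; (x − 38.6)² + (y + 68.7)² = 166.64²; (x − 170.7)² + (y − 57.8)² = 329.81².
Subtracting the OCWA equation from the BDM and HOPS equations removes the quadratic terms:
-98.0 x − 437.8 y = 48956.07
166.2 x − 184.8 y = -5780.00
Solving the 2×2 system: x ≈ -127.4, y ≈ -83.3 km.

x ≈ -127.4 km, y ≈ -83.3 km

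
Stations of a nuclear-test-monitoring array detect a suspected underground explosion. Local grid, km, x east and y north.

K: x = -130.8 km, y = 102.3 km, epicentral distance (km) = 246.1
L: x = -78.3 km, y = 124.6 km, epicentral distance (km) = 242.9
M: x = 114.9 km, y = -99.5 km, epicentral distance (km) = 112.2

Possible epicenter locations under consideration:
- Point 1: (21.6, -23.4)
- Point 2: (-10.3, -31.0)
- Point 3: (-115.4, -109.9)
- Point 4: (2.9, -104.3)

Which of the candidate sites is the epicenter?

Point 4

For each candidate, compare |candidate − station| to the reported distance:
Point 1: residuals K 48.5, L 64.3, M 8.2 → max 64.3 km
Point 2: residuals K 66.4, L 73.1, M 30.5 → max 73.1 km
Point 3: residuals K 33.3, L 5.5, M 118.3 → max 118.3 km
Point 4: residuals K 0.0, L 0.0, M 0.1 → max 0.1 km
Only Point 4 has all residuals ≈ 0.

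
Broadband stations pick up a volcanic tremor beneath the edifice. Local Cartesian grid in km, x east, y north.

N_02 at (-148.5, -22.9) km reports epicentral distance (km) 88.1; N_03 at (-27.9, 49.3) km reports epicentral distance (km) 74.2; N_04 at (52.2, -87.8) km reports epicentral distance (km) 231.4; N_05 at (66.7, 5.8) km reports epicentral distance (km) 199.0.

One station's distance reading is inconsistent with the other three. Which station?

N_03

Solve using three stations at a time. Using N_02, N_04, N_05 (subtract circle equations pairwise → linear system) gives (x, y) ≈ (-124.3, 62.0).
Distances from that point to each station vs reported:
  N_02: calculated 88.2 vs reported 88.1 → residual 0.1 km
  N_03: calculated 97.2 vs reported 74.2 → residual 23.0 km
  N_04: calculated 231.5 vs reported 231.4 → residual 0.1 km
  N_05: calculated 199.1 vs reported 199.0 → residual 0.1 km
N_02, N_04, N_05 are mutually consistent (residuals ≈ 0); N_03 is off by 23.0 km.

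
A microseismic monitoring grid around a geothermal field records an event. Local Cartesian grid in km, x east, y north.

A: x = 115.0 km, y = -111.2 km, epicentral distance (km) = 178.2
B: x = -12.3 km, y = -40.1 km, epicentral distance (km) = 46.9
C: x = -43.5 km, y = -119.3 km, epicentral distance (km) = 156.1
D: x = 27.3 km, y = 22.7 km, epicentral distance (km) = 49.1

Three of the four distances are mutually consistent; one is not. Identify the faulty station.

Solve using three stations at a time. Using A, B, D (subtract circle equations pairwise → linear system) gives (x, y) ≈ (-19.0, 6.3).
Distances from that point to each station vs reported:
  A: calculated 178.2 vs reported 178.2 → residual 0.0 km
  B: calculated 46.9 vs reported 46.9 → residual 0.0 km
  C: calculated 128.0 vs reported 156.1 → residual 28.1 km
  D: calculated 49.1 vs reported 49.1 → residual 0.0 km
A, B, D are mutually consistent (residuals ≈ 0); C is off by 28.1 km.

C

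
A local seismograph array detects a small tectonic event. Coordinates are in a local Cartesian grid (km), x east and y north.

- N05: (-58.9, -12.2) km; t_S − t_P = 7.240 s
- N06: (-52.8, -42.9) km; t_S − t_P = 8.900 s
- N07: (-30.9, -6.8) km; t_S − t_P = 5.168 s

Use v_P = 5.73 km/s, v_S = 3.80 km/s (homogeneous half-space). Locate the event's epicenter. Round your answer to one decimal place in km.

Distance from S−P lag: d = Δt · v_P v_S / (v_P − v_S) = Δt · (5.73·3.80)/(5.73−3.80) ≈ 11.2819·Δt.
So d_N05 = 81.68, d_N06 = 100.41, d_N07 = 58.30 km.
Circle about each station: (x + 58.9)² + (y + 12.2)² = 81.68²; (x + 52.8)² + (y + 42.9)² = 100.41²; (x + 30.9)² + (y + 6.8)² = 58.30².
Subtracting the N05 equation from the N06 and N07 equations removes the quadratic terms:
12.2 x − 61.4 y = -2400.35
56.0 x + 10.8 y = 655.73
Solving the 2×2 system: x ≈ 4.0, y ≈ 39.9 km.

x ≈ 4.0 km, y ≈ 39.9 km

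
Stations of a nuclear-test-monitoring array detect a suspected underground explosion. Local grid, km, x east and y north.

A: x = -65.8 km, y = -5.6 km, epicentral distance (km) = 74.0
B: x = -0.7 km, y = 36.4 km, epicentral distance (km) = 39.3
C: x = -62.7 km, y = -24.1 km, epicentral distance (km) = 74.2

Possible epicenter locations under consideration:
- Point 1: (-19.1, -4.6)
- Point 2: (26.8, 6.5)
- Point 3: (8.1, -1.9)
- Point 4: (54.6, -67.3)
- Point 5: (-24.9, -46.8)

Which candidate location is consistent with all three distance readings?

For each candidate, compare |candidate − station| to the reported distance:
Point 1: residuals A 27.3, B 5.6, C 26.4 → max 27.3 km
Point 2: residuals A 19.4, B 1.3, C 20.4 → max 20.4 km
Point 3: residuals A 0.0, B 0.0, C 0.0 → max 0.0 km
Point 4: residuals A 61.3, B 78.2, C 50.8 → max 78.2 km
Point 5: residuals A 15.9, B 47.3, C 30.1 → max 47.3 km
Only Point 3 has all residuals ≈ 0.

Point 3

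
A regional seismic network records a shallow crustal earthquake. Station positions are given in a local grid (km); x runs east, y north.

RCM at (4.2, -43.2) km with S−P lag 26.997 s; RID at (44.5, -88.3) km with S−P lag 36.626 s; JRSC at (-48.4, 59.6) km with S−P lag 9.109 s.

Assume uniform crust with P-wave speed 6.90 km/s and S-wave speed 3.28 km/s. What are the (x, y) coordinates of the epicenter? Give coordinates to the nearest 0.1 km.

-93.4 km east, 94.5 km north

Distance from S−P lag: d = Δt · v_P v_S / (v_P − v_S) = Δt · (6.90·3.28)/(6.90−3.28) ≈ 6.2519·Δt.
So d_RCM = 168.78, d_RID = 228.98, d_JRSC = 56.95 km.
Circle about each station: (x − 4.2)² + (y + 43.2)² = 168.78²; (x − 44.5)² + (y + 88.3)² = 228.98²; (x + 48.4)² + (y − 59.6)² = 56.95².
Subtracting the RCM equation from the RID and JRSC equations removes the quadratic terms:
80.6 x − 90.2 y = -16051.89
-105.2 x + 205.6 y = 29254.23
Solving the 2×2 system: x ≈ -93.4, y ≈ 94.5 km.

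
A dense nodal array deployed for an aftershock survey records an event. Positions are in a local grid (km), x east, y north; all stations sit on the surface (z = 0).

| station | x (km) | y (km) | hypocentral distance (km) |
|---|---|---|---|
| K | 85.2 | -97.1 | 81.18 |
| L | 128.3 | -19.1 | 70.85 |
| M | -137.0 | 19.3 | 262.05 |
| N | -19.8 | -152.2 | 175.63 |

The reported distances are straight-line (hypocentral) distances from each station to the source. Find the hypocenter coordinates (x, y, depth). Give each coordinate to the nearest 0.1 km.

x ≈ 108.5 km, y ≈ -49.0 km, depth ≈ 61.1 km

Each station gives a sphere (x−x_i)² + (y−y_i)² + z² = d_i² (stations at z=0).
Subtracting the K sphere from L and M: z² cancels, leaving linear equations in x and y:
86.2 x + 156.0 y = 1708.72
-444.4 x + 232.8 y = -59625.97
Solving: x ≈ 108.502, y ≈ -49.001 km (keep extra digits for the depth step; rounded: 108.5, -49.0).
Then from the K sphere: z² = 81.18² − (x − 85.2)² − (y + 97.1)² with x = 108.502, y = -49.001, so z ≈ 61.104 ≈ 61.1 km.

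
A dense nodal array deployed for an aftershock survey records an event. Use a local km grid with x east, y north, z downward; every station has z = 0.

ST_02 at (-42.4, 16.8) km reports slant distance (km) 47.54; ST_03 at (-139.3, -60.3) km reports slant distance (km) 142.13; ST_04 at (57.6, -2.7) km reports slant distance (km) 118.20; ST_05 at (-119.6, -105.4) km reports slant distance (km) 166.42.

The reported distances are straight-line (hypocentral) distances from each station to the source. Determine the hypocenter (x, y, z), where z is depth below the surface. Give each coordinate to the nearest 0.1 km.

Each station gives a sphere (x−x_i)² + (y−y_i)² + z² = d_i² (stations at z=0).
Subtracting the ST_02 sphere from ST_03 and ST_04: z² cancels, leaving linear equations in x and y:
-193.8 x − 154.2 y = 3019.69
200.0 x − 39.0 y = -10466.14
Solving: x ≈ -45.097, y ≈ 37.095 km (keep extra digits for the depth step; rounded: -45.1, 37.1).
Then from the ST_02 sphere: z² = 47.54² − (x + 42.4)² − (y − 16.8)² with x = -45.097, y = 37.095, so z ≈ 42.906 ≈ 42.9 km.

x ≈ -45.1 km, y ≈ 37.1 km, depth ≈ 42.9 km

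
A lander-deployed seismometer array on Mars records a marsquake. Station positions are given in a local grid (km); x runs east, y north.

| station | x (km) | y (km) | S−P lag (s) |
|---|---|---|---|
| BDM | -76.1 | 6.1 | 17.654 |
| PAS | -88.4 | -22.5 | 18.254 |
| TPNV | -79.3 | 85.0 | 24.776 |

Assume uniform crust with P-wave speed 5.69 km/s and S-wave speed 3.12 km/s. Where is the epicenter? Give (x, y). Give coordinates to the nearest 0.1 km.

x ≈ 36.3 km, y ≈ -41.2 km

Distance from S−P lag: d = Δt · v_P v_S / (v_P − v_S) = Δt · (5.69·3.12)/(5.69−3.12) ≈ 6.9077·Δt.
So d_BDM = 121.95, d_PAS = 126.09, d_TPNV = 171.15 km.
Circle about each station: (x + 76.1)² + (y − 6.1)² = 121.95²; (x + 88.4)² + (y + 22.5)² = 126.09²; (x + 79.3)² + (y − 85.0)² = 171.15².
Subtracting pairs of circle equations eliminates x²+y² and gives linear equations (the radical axes):
-24.6 x − 57.2 y = 1465.50
-6.4 x + 157.8 y = -6735.45
Solving the 2×2 system: x ≈ 36.3, y ≈ -41.2 km.
Check against BDM (with the unrounded x, y): √((x + 76.1)²+(y − 6.1)²) = 121.91 ≈ 121.95 km. ✓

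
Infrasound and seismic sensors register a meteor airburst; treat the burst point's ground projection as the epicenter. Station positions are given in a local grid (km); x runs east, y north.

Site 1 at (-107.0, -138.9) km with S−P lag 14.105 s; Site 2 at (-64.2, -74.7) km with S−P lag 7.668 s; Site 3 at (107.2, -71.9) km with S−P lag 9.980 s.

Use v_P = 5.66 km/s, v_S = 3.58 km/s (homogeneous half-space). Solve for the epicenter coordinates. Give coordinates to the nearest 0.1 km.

Distance from S−P lag: d = Δt · v_P v_S / (v_P − v_S) = Δt · (5.66·3.58)/(5.66−3.58) ≈ 9.7417·Δt.
So d_Site 1 = 137.41, d_Site 2 = 74.70, d_Site 3 = 97.22 km.
Circle about each station: (x + 107.0)² + (y + 138.9)² = 137.41²; (x + 64.2)² + (y + 74.7)² = 74.70²; (x − 107.2)² + (y + 71.9)² = 97.22².
Subtracting the Site 1 equation from the Site 2 and Site 3 equations removes the quadratic terms:
85.6 x + 128.4 y = -7739.06
428.4 x + 134.0 y = -4650.98
Solving the 2×2 system: x ≈ 10.1, y ≈ -67.0 km.
Check against Site 1 (with the unrounded x, y): √((x + 107.0)²+(y + 138.9)²) = 137.41 ≈ 137.41 km. ✓

x ≈ 10.1 km, y ≈ -67.0 km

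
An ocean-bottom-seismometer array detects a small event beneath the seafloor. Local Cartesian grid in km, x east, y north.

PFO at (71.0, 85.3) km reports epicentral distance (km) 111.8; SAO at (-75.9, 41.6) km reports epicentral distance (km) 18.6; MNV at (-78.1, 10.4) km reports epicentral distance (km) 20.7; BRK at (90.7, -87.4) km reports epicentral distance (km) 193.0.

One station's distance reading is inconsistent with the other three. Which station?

Solve using three stations at a time. Using SAO, MNV, BRK (subtract circle equations pairwise → linear system) gives (x, y) ≈ (-65.1, 26.5).
Distances from that point to each station vs reported:
  PFO: calculated 148.3 vs reported 111.8 → residual 36.5 km
  SAO: calculated 18.6 vs reported 18.6 → residual 0.0 km
  MNV: calculated 20.7 vs reported 20.7 → residual 0.0 km
  BRK: calculated 193.0 vs reported 193.0 → residual 0.0 km
SAO, MNV, BRK are mutually consistent (residuals ≈ 0); PFO is off by 36.5 km.

PFO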